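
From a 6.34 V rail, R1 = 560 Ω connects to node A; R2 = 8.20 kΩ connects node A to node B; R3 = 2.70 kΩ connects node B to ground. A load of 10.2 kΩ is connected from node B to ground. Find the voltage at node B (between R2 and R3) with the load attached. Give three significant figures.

V ≈ 1.24 V

At node B, R3 is in parallel with the load: R3‖R_L = 2135 Ω.
Below node A the resistance is R2 + (R3‖R_L) = 10330 Ω, so V_A = 6.34 × 10330/10890 = 6.014 V.
Then V_B = V_A × (R3‖R_L)/(R2 + R3‖R_L) = 6.014 × 2135/10330 = 1.24 V.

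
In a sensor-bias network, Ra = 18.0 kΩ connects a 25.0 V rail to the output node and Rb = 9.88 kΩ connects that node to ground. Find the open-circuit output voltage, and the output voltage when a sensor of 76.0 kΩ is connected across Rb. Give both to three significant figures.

Unloaded: 8.86 V; loaded: 8.17 V

Open-circuit: V = 25.0 × 9.88/(18.0 + 9.88) = 8.86 V.
With the load, Rb becomes Rb‖R_L = 8.743 kΩ, so V = 25.0 × 8.743/26.74 = 8.17 V.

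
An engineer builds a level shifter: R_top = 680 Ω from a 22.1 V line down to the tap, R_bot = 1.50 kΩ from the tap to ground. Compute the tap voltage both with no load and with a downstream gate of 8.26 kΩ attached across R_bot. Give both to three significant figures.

Open-circuit: V = 22.1 × 1500/(680 + 1500) = 15.2 V.
With the load, R_bot becomes R_bot‖R_L = 1269 Ω, so V = 22.1 × 1269/1949 = 14.4 V.

Unloaded: 15.2 V; loaded: 14.4 V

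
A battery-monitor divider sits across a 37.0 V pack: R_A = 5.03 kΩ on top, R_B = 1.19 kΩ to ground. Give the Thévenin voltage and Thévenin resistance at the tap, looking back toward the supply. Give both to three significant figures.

V_th is the open-circuit tap voltage: 37.0 × 1.19/(5.03 + 1.19) = 7.08 V.
With the supply zeroed, R_A and R_B appear in parallel from the tap: R_th = R_A‖R_B = (5.03 × 1.19)/6.220 = 962 Ω.

V_th = 7.08 V, R_th = 962 Ω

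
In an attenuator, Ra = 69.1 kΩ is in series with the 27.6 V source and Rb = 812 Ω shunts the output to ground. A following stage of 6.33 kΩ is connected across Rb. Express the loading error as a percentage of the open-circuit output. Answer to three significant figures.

11.3 %

Unloaded V = 27.6 × 812/69910 = 0.32056 V.
Loaded: Rb‖R_L = 719.7 Ω, giving V = 27.6 × 719.7/69820 = 0.28449 V.
Drop = (0.32056 − 0.28449) / 0.32056 = 11.3 %.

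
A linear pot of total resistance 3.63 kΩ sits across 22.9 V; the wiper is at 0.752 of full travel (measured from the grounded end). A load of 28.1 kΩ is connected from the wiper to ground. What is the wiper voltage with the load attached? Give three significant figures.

V ≈ 16.8 V

The wiper splits the pot into (1−α)R = 900.2 Ω above and αR = 2730 Ω below.
Lower section ‖ load = 2488 Ω.
V_wiper = 22.9 × 2488/(900.2 + 2488) = 16.8 V.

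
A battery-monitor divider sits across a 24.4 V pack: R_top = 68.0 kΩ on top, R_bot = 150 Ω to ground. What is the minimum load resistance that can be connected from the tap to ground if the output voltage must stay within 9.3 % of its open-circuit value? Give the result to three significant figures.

Output resistance R_th = R_top‖R_bot = (68000 × 150)/68150 = 149.7 Ω.
The fractional drop is R_th/(R_th + R_L); requiring this ≤ 0.0930 gives R_L ≥ R_th(1/0.0930 − 1) = 149.7 × 9.753 = 1.46 kΩ.

R_L(min) ≈ 1.46 kΩ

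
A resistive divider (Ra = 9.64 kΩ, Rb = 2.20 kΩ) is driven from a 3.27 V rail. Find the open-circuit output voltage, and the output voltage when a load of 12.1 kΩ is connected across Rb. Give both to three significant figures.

Unloaded: 0.608 V; loaded: 0.529 V

Open-circuit: V = 3.27 × 2.20/(9.64 + 2.20) = 0.608 V.
With the load, Rb becomes Rb‖R_L = 1.862 kΩ, so V = 3.27 × 1.862/11.50 = 0.529 V.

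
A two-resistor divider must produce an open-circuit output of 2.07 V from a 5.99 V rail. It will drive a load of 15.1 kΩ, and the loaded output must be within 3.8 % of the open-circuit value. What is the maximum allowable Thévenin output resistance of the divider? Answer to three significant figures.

R_th ≤ 596 Ω

Loading drop = R_th/(R_th + R_L) ≤ 0.0380, so R_th ≤ R_L · ε/(1−ε) = 15.1 kΩ × 0.0380/0.9620 = 596 Ω.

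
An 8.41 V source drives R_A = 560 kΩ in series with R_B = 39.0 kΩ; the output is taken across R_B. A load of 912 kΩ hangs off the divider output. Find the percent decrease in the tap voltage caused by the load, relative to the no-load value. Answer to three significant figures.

3.84 %

The divider's output (Thévenin) resistance is R_A‖R_B = 36.46 kΩ.
Fractional drop under load = R_th/(R_th + R_L) = 36.46 / (36.46 + 912) = 0.03844.
So the output falls by 3.84 %.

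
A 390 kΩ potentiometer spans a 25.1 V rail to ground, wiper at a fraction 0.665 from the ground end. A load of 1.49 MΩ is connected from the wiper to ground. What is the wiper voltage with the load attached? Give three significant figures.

V ≈ 15.8 V

The wiper splits the pot into (1−α)R = 130.6 kΩ above and αR = 259.4 kΩ below.
Lower section ‖ load = 220.9 kΩ.
V_wiper = 25.1 × 220.9/(130.6 + 220.9) = 15.8 V.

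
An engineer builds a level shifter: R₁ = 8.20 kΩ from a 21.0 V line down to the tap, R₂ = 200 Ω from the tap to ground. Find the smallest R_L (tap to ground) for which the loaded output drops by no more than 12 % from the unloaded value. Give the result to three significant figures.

R_L(min) ≈ 1.43 kΩ

Output resistance R_th = R₁‖R₂ = (8200 × 200)/8400 = 195.2 Ω.
The fractional drop is R_th/(R_th + R_L); requiring this ≤ 0.120 gives R_L ≥ R_th(1/0.120 − 1) = 195.2 × 7.333 = 1.43 kΩ.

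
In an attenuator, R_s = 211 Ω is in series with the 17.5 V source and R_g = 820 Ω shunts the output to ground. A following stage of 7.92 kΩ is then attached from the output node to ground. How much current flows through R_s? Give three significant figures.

I ≈ 18.3 mA

R_g‖R_L = 743.1 Ω, so the source sees R_s + R_g‖R_L = 954.1 Ω.
I = 17.5 V / 954.1 Ω = 18.3 mA.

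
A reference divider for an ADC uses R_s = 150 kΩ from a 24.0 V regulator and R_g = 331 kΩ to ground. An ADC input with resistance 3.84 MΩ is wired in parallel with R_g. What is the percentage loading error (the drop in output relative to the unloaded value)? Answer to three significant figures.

2.62 %

The divider's output (Thévenin) resistance is R_s‖R_g = 103.2 kΩ.
Fractional drop under load = R_th/(R_th + R_L) = 103.2 / (103.2 + 3840) = 0.02618.
So the output falls by 2.62 %.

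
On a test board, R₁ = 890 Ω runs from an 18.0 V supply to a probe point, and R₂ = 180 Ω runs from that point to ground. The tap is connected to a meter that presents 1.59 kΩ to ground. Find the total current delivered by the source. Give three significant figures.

R₂‖R_L = 161.7 Ω, so the source sees R₁ + R₂‖R_L = 1052 Ω.
I = 18.0 V / 1052 Ω = 17.1 mA.

I ≈ 17.1 mA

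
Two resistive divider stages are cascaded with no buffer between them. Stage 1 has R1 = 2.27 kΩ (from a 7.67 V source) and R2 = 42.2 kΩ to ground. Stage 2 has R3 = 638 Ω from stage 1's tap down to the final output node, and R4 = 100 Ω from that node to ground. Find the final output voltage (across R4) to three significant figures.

Stage 2 presents R3+R4 = 738.0 Ω as a load on stage 1's tap.
Stage 1's lower leg becomes R2‖(R3+R4) = 725.3 Ω, so V_mid = 7.67 × 725.3/2995 = 1.857 V.
Stage 2 is itself unloaded: V_out = V_mid × R4/(R3+R4) = 1.857 × 100/738.0 = 0.252 V.

V_out ≈ 0.252 V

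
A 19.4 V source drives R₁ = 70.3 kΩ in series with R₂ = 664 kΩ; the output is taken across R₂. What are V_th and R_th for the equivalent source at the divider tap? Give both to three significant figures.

V_th = 17.5 V, R_th = 63.6 kΩ

V_th is the open-circuit tap voltage: 19.4 × 664/(70.3 + 664) = 17.5 V.
With the supply zeroed, R₁ and R₂ appear in parallel from the tap: R_th = R₁‖R₂ = (70.3 × 664)/734.3 = 63.6 kΩ.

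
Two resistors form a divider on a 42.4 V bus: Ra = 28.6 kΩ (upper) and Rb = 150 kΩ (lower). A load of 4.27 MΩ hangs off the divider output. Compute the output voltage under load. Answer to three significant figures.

V_out ≈ 35.4 V

The load sits in parallel with Rb: Rb‖R_L = (150 × 4270) / (150 + 4270) = 144.9 kΩ.
V_out = 42.4 × 144.9 / (28.6 + 144.9) = 42.4 × 144.9/173.5 = 35.4 V.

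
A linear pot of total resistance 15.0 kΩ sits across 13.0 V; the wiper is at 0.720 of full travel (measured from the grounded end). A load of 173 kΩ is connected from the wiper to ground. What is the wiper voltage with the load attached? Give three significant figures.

The wiper splits the pot into (1−α)R = 4.200 kΩ above and αR = 10.80 kΩ below.
Lower section ‖ load = 10.17 kΩ.
V_wiper = 13.0 × 10.17/(4.200 + 10.17) = 9.20 V.

V ≈ 9.20 V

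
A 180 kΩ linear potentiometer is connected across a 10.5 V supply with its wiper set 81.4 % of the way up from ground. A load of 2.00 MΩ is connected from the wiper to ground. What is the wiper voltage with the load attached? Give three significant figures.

V ≈ 8.43 V

The wiper splits the pot into (1−α)R = 33.48 kΩ above and αR = 146.5 kΩ below.
Lower section ‖ load = 136.5 kΩ.
V_wiper = 10.5 × 136.5/(33.48 + 136.5) = 8.43 V.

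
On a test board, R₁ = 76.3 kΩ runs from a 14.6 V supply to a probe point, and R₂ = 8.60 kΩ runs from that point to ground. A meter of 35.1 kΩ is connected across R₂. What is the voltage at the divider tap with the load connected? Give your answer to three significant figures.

V_out ≈ 1.21 V

The load sits in parallel with R₂: R₂‖R_L = (8.60 × 35.1) / (8.60 + 35.1) = 6.908 kΩ.
V_out = 14.6 × 6.908 / (76.3 + 6.908) = 14.6 × 6.908/83.21 = 1.21 V.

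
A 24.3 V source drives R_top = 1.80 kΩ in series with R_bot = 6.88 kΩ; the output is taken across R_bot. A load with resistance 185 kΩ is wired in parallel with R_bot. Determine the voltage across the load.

V_out ≈ 19.1 V

The load sits in parallel with R_bot: R_bot‖R_L = (6.88 × 185) / (6.88 + 185) = 6.633 kΩ.
V_out = 24.3 × 6.633 / (1.80 + 6.633) = 24.3 × 6.633/8.433 = 19.1 V.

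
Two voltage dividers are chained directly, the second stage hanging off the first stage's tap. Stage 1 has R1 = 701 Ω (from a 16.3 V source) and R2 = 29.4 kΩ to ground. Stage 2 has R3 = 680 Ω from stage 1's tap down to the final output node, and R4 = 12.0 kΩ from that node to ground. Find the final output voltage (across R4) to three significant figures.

V_out ≈ 14.3 V

Stage 2 presents R3+R4 = 12680 Ω as a load on stage 1's tap.
Stage 1's lower leg becomes R2‖(R3+R4) = 8859 Ω, so V_mid = 16.3 × 8859/9560 = 15.10 V.
Stage 2 is itself unloaded: V_out = V_mid × R4/(R3+R4) = 15.10 × 12000/12680 = 14.3 V.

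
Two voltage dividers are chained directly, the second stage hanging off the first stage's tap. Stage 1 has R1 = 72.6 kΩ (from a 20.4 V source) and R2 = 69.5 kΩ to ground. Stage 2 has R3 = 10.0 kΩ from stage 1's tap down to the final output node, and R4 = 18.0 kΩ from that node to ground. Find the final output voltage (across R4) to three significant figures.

Stage 2 presents R3+R4 = 28.00 kΩ as a load on stage 1's tap.
Stage 1's lower leg becomes R2‖(R3+R4) = 19.96 kΩ, so V_mid = 20.4 × 19.96/92.56 = 4.399 V.
Stage 2 is itself unloaded: V_out = V_mid × R4/(R3+R4) = 4.399 × 18.0/28.00 = 2.83 V.

V_out ≈ 2.83 V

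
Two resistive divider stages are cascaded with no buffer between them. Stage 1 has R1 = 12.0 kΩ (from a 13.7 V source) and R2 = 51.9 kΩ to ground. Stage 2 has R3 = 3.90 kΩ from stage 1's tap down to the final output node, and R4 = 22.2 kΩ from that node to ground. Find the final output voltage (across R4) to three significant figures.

Stage 2 presents R3+R4 = 26.10 kΩ as a load on stage 1's tap.
Stage 1's lower leg becomes R2‖(R3+R4) = 17.37 kΩ, so V_mid = 13.7 × 17.37/29.37 = 8.102 V.
Stage 2 is itself unloaded: V_out = V_mid × R4/(R3+R4) = 8.102 × 22.2/26.10 = 6.89 V.

V_out ≈ 6.89 V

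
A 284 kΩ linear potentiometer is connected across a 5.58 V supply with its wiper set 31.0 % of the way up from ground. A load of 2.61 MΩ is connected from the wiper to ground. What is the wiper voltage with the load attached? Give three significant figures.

The wiper splits the pot into (1−α)R = 196.0 kΩ above and αR = 88.04 kΩ below.
Lower section ‖ load = 85.17 kΩ.
V_wiper = 5.58 × 85.17/(196.0 + 85.17) = 1.69 V.

V ≈ 1.69 V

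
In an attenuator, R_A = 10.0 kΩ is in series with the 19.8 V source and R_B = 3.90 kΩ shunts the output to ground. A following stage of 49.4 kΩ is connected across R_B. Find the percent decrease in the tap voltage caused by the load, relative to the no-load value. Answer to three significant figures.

The divider's output (Thévenin) resistance is R_A‖R_B = 2.806 kΩ.
Fractional drop under load = R_th/(R_th + R_L) = 2.806 / (2.806 + 49.4) = 0.05374.
So the output falls by 5.37 %.

5.37 %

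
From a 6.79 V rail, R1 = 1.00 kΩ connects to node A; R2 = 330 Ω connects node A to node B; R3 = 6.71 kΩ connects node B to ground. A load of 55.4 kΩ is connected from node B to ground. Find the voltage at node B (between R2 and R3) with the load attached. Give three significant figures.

V ≈ 5.56 V

At node B, R3 is in parallel with the load: R3‖R_L = 5985 Ω.
Below node A the resistance is R2 + (R3‖R_L) = 6315 Ω, so V_A = 6.79 × 6315/7315 = 5.862 V.
Then V_B = V_A × (R3‖R_L)/(R2 + R3‖R_L) = 5.862 × 5985/6315 = 5.56 V.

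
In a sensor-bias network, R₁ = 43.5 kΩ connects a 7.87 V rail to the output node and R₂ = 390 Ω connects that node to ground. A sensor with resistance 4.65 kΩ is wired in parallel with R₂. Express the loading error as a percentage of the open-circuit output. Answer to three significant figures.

7.67 %

The divider's output (Thévenin) resistance is R₁‖R₂ = 386.5 Ω.
Fractional drop under load = R_th/(R_th + R_L) = 386.5 / (386.5 + 4650) = 0.07675.
So the output falls by 7.67 %.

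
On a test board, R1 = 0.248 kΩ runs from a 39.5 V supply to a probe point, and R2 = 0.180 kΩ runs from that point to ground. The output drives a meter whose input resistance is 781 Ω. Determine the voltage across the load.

V_out ≈ 14.7 V

The load sits in parallel with R2: R2‖R_L = (180 × 781) / (180 + 781) = 146.3 Ω.
V_out = 39.5 × 146.3 / (248 + 146.3) = 39.5 × 146.3/394.3 = 14.7 V.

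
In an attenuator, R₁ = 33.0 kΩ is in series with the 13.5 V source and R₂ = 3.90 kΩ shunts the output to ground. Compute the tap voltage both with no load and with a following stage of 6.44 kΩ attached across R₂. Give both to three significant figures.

Open-circuit: V = 13.5 × 3.90/(33.0 + 3.90) = 1.43 V.
With the load, R₂ becomes R₂‖R_L = 2.429 kΩ, so V = 13.5 × 2.429/35.43 = 0.926 V.

Unloaded: 1.43 V; loaded: 0.926 V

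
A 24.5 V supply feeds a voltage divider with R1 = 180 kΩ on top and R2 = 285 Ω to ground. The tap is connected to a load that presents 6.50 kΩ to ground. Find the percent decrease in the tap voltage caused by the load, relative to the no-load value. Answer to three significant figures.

4.19 %

The divider's output (Thévenin) resistance is R1‖R2 = 284.5 Ω.
Fractional drop under load = R_th/(R_th + R_L) = 284.5 / (284.5 + 6500) = 0.04194.
So the output falls by 4.19 %.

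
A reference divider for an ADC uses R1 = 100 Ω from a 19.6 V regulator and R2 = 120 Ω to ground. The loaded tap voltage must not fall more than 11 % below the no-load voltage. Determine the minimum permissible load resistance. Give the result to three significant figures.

R_L(min) ≈ 441 Ω

Output resistance R_th = R1‖R2 = (100 × 120)/220.0 = 54.55 Ω.
The fractional drop is R_th/(R_th + R_L); requiring this ≤ 0.110 gives R_L ≥ R_th(1/0.110 − 1) = 54.55 × 8.091 = 441 Ω.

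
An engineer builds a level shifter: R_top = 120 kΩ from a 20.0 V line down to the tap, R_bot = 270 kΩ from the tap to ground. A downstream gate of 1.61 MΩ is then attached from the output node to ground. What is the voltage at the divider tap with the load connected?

The load sits in parallel with R_bot: R_bot‖R_L = (270 × 1610) / (270 + 1610) = 231.2 kΩ.
V_out = 20.0 × 231.2 / (120 + 231.2) = 20.0 × 231.2/351.2 = 13.2 V.

V_out ≈ 13.2 V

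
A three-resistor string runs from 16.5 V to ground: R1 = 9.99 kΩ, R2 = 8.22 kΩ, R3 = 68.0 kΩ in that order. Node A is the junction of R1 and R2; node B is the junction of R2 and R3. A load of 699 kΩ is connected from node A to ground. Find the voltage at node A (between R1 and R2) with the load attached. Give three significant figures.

V ≈ 14.4 V

Below node A the series string R2+R3 = 76.22 kΩ sits in parallel with the 699 kΩ load: 68.73 kΩ.
V_A = 16.5 × 68.73/(9.99 + 68.73) = 14.4 V.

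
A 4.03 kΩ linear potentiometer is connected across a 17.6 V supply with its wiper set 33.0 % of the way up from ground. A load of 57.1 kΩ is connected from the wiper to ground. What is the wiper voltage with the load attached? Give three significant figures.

The wiper splits the pot into (1−α)R = 2.700 kΩ above and αR = 1.330 kΩ below.
Lower section ‖ load = 1.300 kΩ.
V_wiper = 17.6 × 1.300/(2.700 + 1.300) = 5.72 V.

V ≈ 5.72 V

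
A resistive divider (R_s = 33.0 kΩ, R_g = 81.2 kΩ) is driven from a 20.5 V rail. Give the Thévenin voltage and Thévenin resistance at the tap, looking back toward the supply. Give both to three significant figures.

V_th = 14.6 V, R_th = 23.5 kΩ

V_th is the open-circuit tap voltage: 20.5 × 81.2/(33.0 + 81.2) = 14.6 V.
With the supply zeroed, R_s and R_g appear in parallel from the tap: R_th = R_s‖R_g = (33.0 × 81.2)/114.2 = 23.5 kΩ.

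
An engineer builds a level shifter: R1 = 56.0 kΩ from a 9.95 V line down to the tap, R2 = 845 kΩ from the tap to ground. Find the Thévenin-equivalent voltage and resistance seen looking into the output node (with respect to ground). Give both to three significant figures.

V_th is the open-circuit tap voltage: 9.95 × 845/(56.0 + 845) = 9.33 V.
With the supply zeroed, R1 and R2 appear in parallel from the tap: R_th = R1‖R2 = (56.0 × 845)/901.0 = 52.5 kΩ.

V_th = 9.33 V, R_th = 52.5 kΩ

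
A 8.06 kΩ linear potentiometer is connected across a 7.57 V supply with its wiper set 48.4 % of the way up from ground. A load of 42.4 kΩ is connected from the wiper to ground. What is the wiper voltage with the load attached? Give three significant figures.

V ≈ 3.50 V

The wiper splits the pot into (1−α)R = 4.159 kΩ above and αR = 3.901 kΩ below.
Lower section ‖ load = 3.572 kΩ.
V_wiper = 7.57 × 3.572/(4.159 + 3.572) = 3.50 V.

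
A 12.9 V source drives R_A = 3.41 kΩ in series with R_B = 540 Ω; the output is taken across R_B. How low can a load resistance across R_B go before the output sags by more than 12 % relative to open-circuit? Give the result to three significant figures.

R_L(min) ≈ 3.42 kΩ

Output resistance R_th = R_A‖R_B = (3410 × 540)/3950 = 466.2 Ω.
The fractional drop is R_th/(R_th + R_L); requiring this ≤ 0.120 gives R_L ≥ R_th(1/0.120 − 1) = 466.2 × 7.333 = 3.42 kΩ.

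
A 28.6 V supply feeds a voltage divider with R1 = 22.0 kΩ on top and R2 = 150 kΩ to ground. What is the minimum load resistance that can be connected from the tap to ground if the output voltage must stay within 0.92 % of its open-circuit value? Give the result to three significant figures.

R_L(min) ≈ 2.07 MΩ

Output resistance R_th = R1‖R2 = (22.0 × 150)/172.0 = 19.19 kΩ.
The fractional drop is R_th/(R_th + R_L); requiring this ≤ 0.00920 gives R_L ≥ R_th(1/0.00920 − 1) = 19.19 × 107.7 = 2.07 MΩ.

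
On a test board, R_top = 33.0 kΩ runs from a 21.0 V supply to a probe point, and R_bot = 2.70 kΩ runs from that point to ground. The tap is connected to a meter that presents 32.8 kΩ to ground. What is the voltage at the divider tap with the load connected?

V_out ≈ 1.48 V

The load sits in parallel with R_bot: R_bot‖R_L = (2.70 × 32.8) / (2.70 + 32.8) = 2.495 kΩ.
V_out = 21.0 × 2.495 / (33.0 + 2.495) = 21.0 × 2.495/35.49 = 1.48 V.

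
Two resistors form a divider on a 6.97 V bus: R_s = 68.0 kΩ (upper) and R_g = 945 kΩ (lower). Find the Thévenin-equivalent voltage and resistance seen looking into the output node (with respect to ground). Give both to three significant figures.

V_th is the open-circuit tap voltage: 6.97 × 945/(68.0 + 945) = 6.50 V.
With the supply zeroed, R_s and R_g appear in parallel from the tap: R_th = R_s‖R_g = (68.0 × 945)/1013 = 63.4 kΩ.

V_th = 6.50 V, R_th = 63.4 kΩ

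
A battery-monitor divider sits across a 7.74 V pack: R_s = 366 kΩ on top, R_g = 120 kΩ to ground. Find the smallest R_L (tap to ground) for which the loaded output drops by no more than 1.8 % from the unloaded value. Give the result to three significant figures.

R_L(min) ≈ 4.93 MΩ

Output resistance R_th = R_s‖R_g = (366 × 120)/486.0 = 90.37 kΩ.
The fractional drop is R_th/(R_th + R_L); requiring this ≤ 0.0180 gives R_L ≥ R_th(1/0.0180 − 1) = 90.37 × 54.56 = 4.93 MΩ.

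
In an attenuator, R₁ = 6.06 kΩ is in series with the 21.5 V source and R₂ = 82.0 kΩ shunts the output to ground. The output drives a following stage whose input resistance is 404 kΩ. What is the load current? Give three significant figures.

I_L ≈ 0.0489 mA

R₂‖R_L = 68.16 kΩ; V_out = 21.5 × 68.16/74.22 = 19.74 V.
I_L = V_out / R_L = 19.74 / 404 kΩ = 0.0489 mA.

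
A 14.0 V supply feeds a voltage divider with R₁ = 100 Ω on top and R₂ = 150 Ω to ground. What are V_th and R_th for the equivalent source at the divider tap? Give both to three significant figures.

V_th = 8.40 V, R_th = 60.0 Ω

V_th is the open-circuit tap voltage: 14.0 × 150/(100 + 150) = 8.40 V.
With the supply zeroed, R₁ and R₂ appear in parallel from the tap: R_th = R₁‖R₂ = (100 × 150)/250.0 = 60.0 Ω.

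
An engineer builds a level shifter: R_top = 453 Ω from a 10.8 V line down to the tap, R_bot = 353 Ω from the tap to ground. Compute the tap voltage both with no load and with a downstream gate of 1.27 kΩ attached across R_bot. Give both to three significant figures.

Unloaded: 4.73 V; loaded: 4.09 V

Open-circuit: V = 10.8 × 353/(453 + 353) = 4.73 V.
With the load, R_bot becomes R_bot‖R_L = 276.2 Ω, so V = 10.8 × 276.2/729.2 = 4.09 V.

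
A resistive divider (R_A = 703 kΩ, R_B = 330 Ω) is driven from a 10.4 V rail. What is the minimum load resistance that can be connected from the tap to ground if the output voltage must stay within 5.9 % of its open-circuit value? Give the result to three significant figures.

R_L(min) ≈ 5.26 kΩ

Output resistance R_th = R_A‖R_B = (703000 × 330)/703300 = 329.8 Ω.
The fractional drop is R_th/(R_th + R_L); requiring this ≤ 0.0590 gives R_L ≥ R_th(1/0.0590 − 1) = 329.8 × 15.95 = 5.26 kΩ.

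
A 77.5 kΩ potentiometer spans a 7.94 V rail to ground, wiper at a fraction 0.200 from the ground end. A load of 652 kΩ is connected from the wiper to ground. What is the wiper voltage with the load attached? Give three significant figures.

The wiper splits the pot into (1−α)R = 62.00 kΩ above and αR = 15.50 kΩ below.
Lower section ‖ load = 15.14 kΩ.
V_wiper = 7.94 × 15.14/(62.00 + 15.14) = 1.56 V.

V ≈ 1.56 V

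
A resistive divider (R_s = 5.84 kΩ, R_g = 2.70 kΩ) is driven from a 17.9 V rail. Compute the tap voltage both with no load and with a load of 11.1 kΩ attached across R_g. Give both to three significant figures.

Unloaded: 5.66 V; loaded: 4.85 V

Open-circuit: V = 17.9 × 2.70/(5.84 + 2.70) = 5.66 V.
With the load, R_g becomes R_g‖R_L = 2.172 kΩ, so V = 17.9 × 2.172/8.012 = 4.85 V.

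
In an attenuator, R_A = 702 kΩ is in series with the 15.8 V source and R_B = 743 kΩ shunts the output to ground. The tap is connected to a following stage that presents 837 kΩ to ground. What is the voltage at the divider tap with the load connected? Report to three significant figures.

V_out ≈ 5.68 V

The load sits in parallel with R_B: R_B‖R_L = (743 × 837) / (743 + 837) = 393.6 kΩ.
V_out = 15.8 × 393.6 / (702 + 393.6) = 15.8 × 393.6/1096 = 5.68 V.
(Unloaded it would have been 8.12 V.)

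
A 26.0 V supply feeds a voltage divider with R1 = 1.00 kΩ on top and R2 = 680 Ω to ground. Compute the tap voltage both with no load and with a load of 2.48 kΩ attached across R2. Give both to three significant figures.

Open-circuit: V = 26.0 × 680/(1000 + 680) = 10.5 V.
With the load, R2 becomes R2‖R_L = 533.7 Ω, so V = 26.0 × 533.7/1534 = 9.05 V.

Unloaded: 10.5 V; loaded: 9.05 V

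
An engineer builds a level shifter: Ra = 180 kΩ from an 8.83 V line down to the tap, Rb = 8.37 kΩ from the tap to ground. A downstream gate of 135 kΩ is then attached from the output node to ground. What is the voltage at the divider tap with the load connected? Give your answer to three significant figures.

V_out ≈ 0.370 V

The load sits in parallel with Rb: Rb‖R_L = (8.37 × 135) / (8.37 + 135) = 7.881 kΩ.
V_out = 8.83 × 7.881 / (180 + 7.881) = 8.83 × 7.881/187.9 = 0.370 V.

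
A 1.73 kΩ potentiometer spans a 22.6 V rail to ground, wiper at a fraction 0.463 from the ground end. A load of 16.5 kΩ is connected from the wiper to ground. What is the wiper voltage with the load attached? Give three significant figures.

The wiper splits the pot into (1−α)R = 929.0 Ω above and αR = 801.0 Ω below.
Lower section ‖ load = 763.9 Ω.
V_wiper = 22.6 × 763.9/(929.0 + 763.9) = 10.2 V.

V ≈ 10.2 V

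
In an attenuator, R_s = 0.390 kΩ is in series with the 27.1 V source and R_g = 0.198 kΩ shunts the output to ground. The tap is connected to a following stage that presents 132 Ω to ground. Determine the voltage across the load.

The load sits in parallel with R_g: R_g‖R_L = (198 × 132) / (198 + 132) = 79.20 Ω.
V_out = 27.1 × 79.20 / (390 + 79.20) = 27.1 × 79.20/469.2 = 4.57 V.
(Unloaded it would have been 9.13 V.)

V_out ≈ 4.57 V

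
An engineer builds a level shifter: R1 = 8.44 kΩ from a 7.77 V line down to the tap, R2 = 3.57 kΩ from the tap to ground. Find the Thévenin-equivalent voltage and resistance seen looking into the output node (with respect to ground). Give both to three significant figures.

V_th = 2.31 V, R_th = 2.51 kΩ

V_th is the open-circuit tap voltage: 7.77 × 3.57/(8.44 + 3.57) = 2.31 V.
With the supply zeroed, R1 and R2 appear in parallel from the tap: R_th = R1‖R2 = (8.44 × 3.57)/12.01 = 2.51 kΩ.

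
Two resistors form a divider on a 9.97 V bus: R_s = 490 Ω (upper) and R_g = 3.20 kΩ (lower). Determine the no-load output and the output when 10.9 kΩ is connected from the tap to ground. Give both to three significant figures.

Open-circuit: V = 9.97 × 3200/(490 + 3200) = 8.65 V.
With the load, R_g becomes R_g‖R_L = 2474 Ω, so V = 9.97 × 2474/2964 = 8.32 V.

Unloaded: 8.65 V; loaded: 8.32 V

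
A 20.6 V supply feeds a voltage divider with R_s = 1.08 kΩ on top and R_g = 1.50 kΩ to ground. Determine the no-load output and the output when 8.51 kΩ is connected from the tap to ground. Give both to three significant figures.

Unloaded: 12.0 V; loaded: 11.2 V

Open-circuit: V = 20.6 × 1.50/(1.08 + 1.50) = 12.0 V.
With the load, R_g becomes R_g‖R_L = 1.275 kΩ, so V = 20.6 × 1.275/2.355 = 11.2 V.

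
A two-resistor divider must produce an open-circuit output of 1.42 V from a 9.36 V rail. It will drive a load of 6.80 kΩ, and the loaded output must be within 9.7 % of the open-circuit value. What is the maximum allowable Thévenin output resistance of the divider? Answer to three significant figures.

Loading drop = R_th/(R_th + R_L) ≤ 0.0970, so R_th ≤ R_L · ε/(1−ε) = 6.80 kΩ × 0.0970/0.9030 = 730 Ω.
(Any R1, R2 with R2/(R1+R2) = 0.152 and R1‖R2 ≤ 730 Ω will meet the spec.)

R_th ≤ 730 Ω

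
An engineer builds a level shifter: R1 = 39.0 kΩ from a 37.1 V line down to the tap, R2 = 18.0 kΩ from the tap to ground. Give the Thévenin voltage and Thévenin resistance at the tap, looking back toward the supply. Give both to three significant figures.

V_th is the open-circuit tap voltage: 37.1 × 18.0/(39.0 + 18.0) = 11.7 V.
With the supply zeroed, R1 and R2 appear in parallel from the tap: R_th = R1‖R2 = (39.0 × 18.0)/57.00 = 12.3 kΩ.

V_th = 11.7 V, R_th = 12.3 kΩ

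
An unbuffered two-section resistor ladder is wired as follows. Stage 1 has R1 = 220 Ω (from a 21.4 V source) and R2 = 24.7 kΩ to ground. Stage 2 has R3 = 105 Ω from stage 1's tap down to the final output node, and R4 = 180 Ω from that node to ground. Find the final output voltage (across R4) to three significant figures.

V_out ≈ 7.59 V

Stage 2 presents R3+R4 = 285.0 Ω as a load on stage 1's tap.
Stage 1's lower leg becomes R2‖(R3+R4) = 281.7 Ω, so V_mid = 21.4 × 281.7/501.7 = 12.02 V.
Stage 2 is itself unloaded: V_out = V_mid × R4/(R3+R4) = 12.02 × 180/285.0 = 7.59 V.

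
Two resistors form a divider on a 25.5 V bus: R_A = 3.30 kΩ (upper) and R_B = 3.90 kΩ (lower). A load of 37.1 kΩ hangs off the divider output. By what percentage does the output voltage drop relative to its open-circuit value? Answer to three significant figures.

The divider's output (Thévenin) resistance is R_A‖R_B = 1.788 kΩ.
Fractional drop under load = R_th/(R_th + R_L) = 1.788 / (1.788 + 37.1) = 0.04597.
So the output falls by 4.60 %.

4.60 %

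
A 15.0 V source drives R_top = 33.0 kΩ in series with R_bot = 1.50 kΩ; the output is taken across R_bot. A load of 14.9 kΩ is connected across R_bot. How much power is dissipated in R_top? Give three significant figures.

Total resistance from the source is R_top + (R_bot‖R_L) = 34.36 kΩ, so I = 15.0/34.36 kΩ = 0.4365 mA.
P = I²·R_top = (0.4365 mA)² × 33.0 kΩ = 6.29 mW.

P ≈ 6.29 mW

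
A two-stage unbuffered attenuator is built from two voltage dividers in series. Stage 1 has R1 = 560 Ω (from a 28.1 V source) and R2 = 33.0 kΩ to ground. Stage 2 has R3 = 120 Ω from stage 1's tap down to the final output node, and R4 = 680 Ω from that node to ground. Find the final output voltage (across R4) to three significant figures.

Stage 2 presents R3+R4 = 800.0 Ω as a load on stage 1's tap.
Stage 1's lower leg becomes R2‖(R3+R4) = 781.1 Ω, so V_mid = 28.1 × 781.1/1341 = 16.37 V.
Stage 2 is itself unloaded: V_out = V_mid × R4/(R3+R4) = 16.37 × 680/800.0 = 13.9 V.

V_out ≈ 13.9 V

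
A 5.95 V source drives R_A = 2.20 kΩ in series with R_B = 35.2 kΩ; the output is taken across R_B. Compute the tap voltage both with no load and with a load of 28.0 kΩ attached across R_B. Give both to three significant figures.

Open-circuit: V = 5.95 × 35.2/(2.20 + 35.2) = 5.60 V.
With the load, R_B becomes R_B‖R_L = 15.59 kΩ, so V = 5.95 × 15.59/17.79 = 5.21 V.

Unloaded: 5.60 V; loaded: 5.21 V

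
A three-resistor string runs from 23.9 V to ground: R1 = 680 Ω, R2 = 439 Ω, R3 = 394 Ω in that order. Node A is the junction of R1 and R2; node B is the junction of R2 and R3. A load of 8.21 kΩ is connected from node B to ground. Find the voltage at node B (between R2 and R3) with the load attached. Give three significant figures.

V ≈ 6.01 V

At node B, R3 is in parallel with the load: R3‖R_L = 376.0 Ω.
Below node A the resistance is R2 + (R3‖R_L) = 815.0 Ω, so V_A = 23.9 × 815.0/1495 = 13.03 V.
Then V_B = V_A × (R3‖R_L)/(R2 + R3‖R_L) = 13.03 × 376.0/815.0 = 6.01 V.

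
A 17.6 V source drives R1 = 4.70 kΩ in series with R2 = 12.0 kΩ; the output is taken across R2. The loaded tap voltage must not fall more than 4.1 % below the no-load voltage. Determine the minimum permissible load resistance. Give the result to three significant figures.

R_L(min) ≈ 79.0 kΩ

Output resistance R_th = R1‖R2 = (4.70 × 12.0)/16.70 = 3.377 kΩ.
The fractional drop is R_th/(R_th + R_L); requiring this ≤ 0.0410 gives R_L ≥ R_th(1/0.0410 − 1) = 3.377 × 23.39 = 79.0 kΩ.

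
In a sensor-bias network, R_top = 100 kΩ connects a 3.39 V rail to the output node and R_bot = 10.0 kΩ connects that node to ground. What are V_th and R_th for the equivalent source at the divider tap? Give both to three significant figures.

V_th is the open-circuit tap voltage: 3.39 × 10.0/(100 + 10.0) = 0.308 V.
With the supply zeroed, R_top and R_bot appear in parallel from the tap: R_th = R_top‖R_bot = (100 × 10.0)/110.0 = 9.09 kΩ.

V_th = 0.308 V, R_th = 9.09 kΩ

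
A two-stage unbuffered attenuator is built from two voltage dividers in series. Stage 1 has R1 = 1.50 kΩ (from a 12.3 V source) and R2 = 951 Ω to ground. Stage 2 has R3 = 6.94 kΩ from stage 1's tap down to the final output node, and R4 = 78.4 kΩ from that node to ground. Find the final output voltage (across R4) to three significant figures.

Stage 2 presents R3+R4 = 85340 Ω as a load on stage 1's tap.
Stage 1's lower leg becomes R2‖(R3+R4) = 940.5 Ω, so V_mid = 12.3 × 940.5/2441 = 4.740 V.
Stage 2 is itself unloaded: V_out = V_mid × R4/(R3+R4) = 4.740 × 78400/85340 = 4.35 V.

V_out ≈ 4.35 V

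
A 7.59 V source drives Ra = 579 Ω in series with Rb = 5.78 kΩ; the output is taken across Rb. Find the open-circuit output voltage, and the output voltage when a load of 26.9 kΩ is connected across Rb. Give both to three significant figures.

Unloaded: 6.90 V; loaded: 6.77 V

Open-circuit: V = 7.59 × 5780/(579 + 5780) = 6.90 V.
With the load, Rb becomes Rb‖R_L = 4758 Ω, so V = 7.59 × 4758/5337 = 6.77 V.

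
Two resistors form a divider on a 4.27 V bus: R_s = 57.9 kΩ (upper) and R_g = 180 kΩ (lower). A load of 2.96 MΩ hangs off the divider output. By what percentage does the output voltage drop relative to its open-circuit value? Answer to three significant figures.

The divider's output (Thévenin) resistance is R_s‖R_g = 43.81 kΩ.
Fractional drop under load = R_th/(R_th + R_L) = 43.81 / (43.81 + 2960) = 0.01458.
So the output falls by 1.46 %.

1.46 %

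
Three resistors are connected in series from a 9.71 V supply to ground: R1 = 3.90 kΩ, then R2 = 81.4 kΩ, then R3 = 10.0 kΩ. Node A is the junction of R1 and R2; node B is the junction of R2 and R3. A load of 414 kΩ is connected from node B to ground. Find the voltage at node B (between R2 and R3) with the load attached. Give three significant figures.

V ≈ 0.997 V

At node B, R3 is in parallel with the load: R3‖R_L = 9.764 kΩ.
Below node A the resistance is R2 + (R3‖R_L) = 91.16 kΩ, so V_A = 9.71 × 91.16/95.06 = 9.312 V.
Then V_B = V_A × (R3‖R_L)/(R2 + R3‖R_L) = 9.312 × 9.764/91.16 = 0.997 V.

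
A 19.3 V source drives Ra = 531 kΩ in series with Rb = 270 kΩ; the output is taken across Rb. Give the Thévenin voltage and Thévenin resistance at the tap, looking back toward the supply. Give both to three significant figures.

V_th = 6.51 V, R_th = 179 kΩ

V_th is the open-circuit tap voltage: 19.3 × 270/(531 + 270) = 6.51 V.
With the supply zeroed, Ra and Rb appear in parallel from the tap: R_th = Ra‖Rb = (531 × 270)/801.0 = 179 kΩ.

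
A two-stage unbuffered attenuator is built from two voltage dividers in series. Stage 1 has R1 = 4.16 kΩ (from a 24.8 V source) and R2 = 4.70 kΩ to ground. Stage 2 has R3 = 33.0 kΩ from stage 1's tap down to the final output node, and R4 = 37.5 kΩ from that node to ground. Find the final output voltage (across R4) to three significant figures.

V_out ≈ 6.79 V

Stage 2 presents R3+R4 = 70.50 kΩ as a load on stage 1's tap.
Stage 1's lower leg becomes R2‖(R3+R4) = 4.406 kΩ, so V_mid = 24.8 × 4.406/8.566 = 12.76 V.
Stage 2 is itself unloaded: V_out = V_mid × R4/(R3+R4) = 12.76 × 37.5/70.50 = 6.79 V.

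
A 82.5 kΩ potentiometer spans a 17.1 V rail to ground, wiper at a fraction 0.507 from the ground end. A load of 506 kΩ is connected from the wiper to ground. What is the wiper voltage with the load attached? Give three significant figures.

The wiper splits the pot into (1−α)R = 40.67 kΩ above and αR = 41.83 kΩ below.
Lower section ‖ load = 38.63 kΩ.
V_wiper = 17.1 × 38.63/(40.67 + 38.63) = 8.33 V.

V ≈ 8.33 V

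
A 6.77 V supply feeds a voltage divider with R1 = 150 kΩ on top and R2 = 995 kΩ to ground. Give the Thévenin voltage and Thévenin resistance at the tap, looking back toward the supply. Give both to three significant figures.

V_th is the open-circuit tap voltage: 6.77 × 995/(150 + 995) = 5.88 V.
With the supply zeroed, R1 and R2 appear in parallel from the tap: R_th = R1‖R2 = (150 × 995)/1145 = 130 kΩ.

V_th = 5.88 V, R_th = 130 kΩ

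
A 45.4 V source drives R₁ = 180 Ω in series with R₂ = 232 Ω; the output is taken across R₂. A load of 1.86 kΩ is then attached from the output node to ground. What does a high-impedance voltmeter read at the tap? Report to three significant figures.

V_out ≈ 24.2 V

The load sits in parallel with R₂: R₂‖R_L = (232 × 1860) / (232 + 1860) = 206.3 Ω.
V_out = 45.4 × 206.3 / (180 + 206.3) = 45.4 × 206.3/386.3 = 24.2 V.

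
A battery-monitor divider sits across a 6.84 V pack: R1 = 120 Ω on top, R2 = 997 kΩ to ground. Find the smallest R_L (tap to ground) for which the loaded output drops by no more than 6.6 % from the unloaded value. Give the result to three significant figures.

Output resistance R_th = R1‖R2 = (120 × 997000)/997100 = 120.0 Ω.
The fractional drop is R_th/(R_th + R_L); requiring this ≤ 0.0660 gives R_L ≥ R_th(1/0.0660 − 1) = 120.0 × 14.15 = 1.70 kΩ.

R_L(min) ≈ 1.70 kΩ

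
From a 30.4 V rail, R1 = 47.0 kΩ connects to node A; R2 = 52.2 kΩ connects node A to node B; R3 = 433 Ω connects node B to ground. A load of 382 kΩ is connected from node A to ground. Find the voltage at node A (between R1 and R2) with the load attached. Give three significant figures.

Below node A the series string R2+R3 = 52630 Ω sits in parallel with the 382000 Ω load: 46260 Ω.
V_A = 30.4 × 46260/(47000 + 46260) = 15.1 V.

V ≈ 15.1 V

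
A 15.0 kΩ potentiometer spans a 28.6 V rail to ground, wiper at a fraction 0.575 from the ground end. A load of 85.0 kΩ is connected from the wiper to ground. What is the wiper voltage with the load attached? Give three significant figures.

The wiper splits the pot into (1−α)R = 6.375 kΩ above and αR = 8.625 kΩ below.
Lower section ‖ load = 7.830 kΩ.
V_wiper = 28.6 × 7.830/(6.375 + 7.830) = 15.8 V.

V ≈ 15.8 V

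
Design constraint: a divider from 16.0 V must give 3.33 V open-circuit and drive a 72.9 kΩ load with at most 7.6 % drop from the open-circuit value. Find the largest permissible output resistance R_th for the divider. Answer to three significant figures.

R_th ≤ 6.00 kΩ

Loading drop = R_th/(R_th + R_L) ≤ 0.0760, so R_th ≤ R_L · ε/(1−ε) = 72.9 kΩ × 0.0760/0.9240 = 6.00 kΩ.
(Any R1, R2 with R2/(R1+R2) = 0.208 and R1‖R2 ≤ 6.00 kΩ will meet the spec.)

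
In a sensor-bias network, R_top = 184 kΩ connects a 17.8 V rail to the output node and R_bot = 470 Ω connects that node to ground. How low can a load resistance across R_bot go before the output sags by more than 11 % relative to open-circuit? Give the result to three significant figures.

R_L(min) ≈ 3.79 kΩ

Output resistance R_th = R_top‖R_bot = (184000 × 470)/184500 = 468.8 Ω.
The fractional drop is R_th/(R_th + R_L); requiring this ≤ 0.110 gives R_L ≥ R_th(1/0.110 − 1) = 468.8 × 8.091 = 3.79 kΩ.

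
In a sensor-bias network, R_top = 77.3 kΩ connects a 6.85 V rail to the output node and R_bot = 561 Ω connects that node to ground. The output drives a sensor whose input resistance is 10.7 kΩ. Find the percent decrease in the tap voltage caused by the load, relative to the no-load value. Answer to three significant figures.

4.95 %

The divider's output (Thévenin) resistance is R_top‖R_bot = 557.0 Ω.
Fractional drop under load = R_th/(R_th + R_L) = 557.0 / (557.0 + 10700) = 0.04948.
So the output falls by 4.95 %.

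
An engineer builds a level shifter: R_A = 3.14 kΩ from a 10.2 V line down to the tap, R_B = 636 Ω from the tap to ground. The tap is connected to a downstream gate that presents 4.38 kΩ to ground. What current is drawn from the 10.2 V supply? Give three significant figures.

I ≈ 2.76 mA

R_B‖R_L = 555.4 Ω, so the source sees R_A + R_B‖R_L = 3695 Ω.
I = 10.2 V / 3695 Ω = 2.76 mA.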